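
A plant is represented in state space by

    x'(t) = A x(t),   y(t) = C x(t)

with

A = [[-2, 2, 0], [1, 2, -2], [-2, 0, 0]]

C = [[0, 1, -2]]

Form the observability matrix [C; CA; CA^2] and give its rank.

3

CA = [[5, 2, -2]]
CA^2 = [[-4, 14, -4]]
Observability matrix O = [C; CA; CA^2] = [[0, 1, -2], [5, 2, -2], [-4, 14, -4]]
det(O) = 0·(2·(-4) - (-2)·14) - 1·(5·(-4) - (-2)·(-4)) + (-2)·(5·14 - 2·(-4)) = 0·20 - 1·(-28) + (-2)·78 = -128 ≠ 0, so rank(O) = 3.
rank(O) = 3 = n, so the pair (A, C) is completely observable.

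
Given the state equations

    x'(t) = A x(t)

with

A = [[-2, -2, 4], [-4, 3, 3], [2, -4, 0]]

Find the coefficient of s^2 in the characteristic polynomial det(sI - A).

Expand det(sI - A) for the 3×3 matrix.
p(s) = s^3 - s^2 - 10s - 4.
(Check: constant term = det(-A) = (-1)^3 det A = -4; coefficient of s^2 = -tr A = -1.)
The coefficient of s^2 is -1.

-1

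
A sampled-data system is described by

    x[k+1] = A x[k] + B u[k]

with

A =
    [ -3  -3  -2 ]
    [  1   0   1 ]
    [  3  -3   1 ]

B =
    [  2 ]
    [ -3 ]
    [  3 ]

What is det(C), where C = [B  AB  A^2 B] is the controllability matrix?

AB = [[-3], [5], [18]]
A^2B = [[-42], [15], [-6]]
Controllability matrix C = [B  AB  A^2B] = [[2, -3, -42], [-3, 5, 15], [3, 18, -6]]
Expanding along the first row, det(C) = 2·(5·(-6) - 15·18) - (-3)·((-3)·(-6) - 15·3) + (-42)·((-3)·18 - 5·3) = 2·(-300) - (-3)·(-27) + (-42)·(-69) = 2217
Since det(C) ≠ 0, rank(C) = 3 and the system is completely controllable.

2217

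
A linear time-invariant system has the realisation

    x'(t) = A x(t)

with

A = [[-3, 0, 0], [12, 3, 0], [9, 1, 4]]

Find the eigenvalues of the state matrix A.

det(sI - A) = s^3 - (tr A)s^2 + (M11 + M22 + M33)s - det A, where Mii is the 2×2 principal minor of A obtained by deleting row i and column i.
tr A = (-3) + 3 + 4 = 4; M11 = 3·4 - 0·1 = 12 - 0 = 12; M22 = (-3)·4 - 0·9 = -12 - 0 = -12; M33 = (-3)·3 - 0·12 = -9 - 0 = -9; sum of minors = -9.
det A = (-3)·(3·4 - 0·1) - 0·(12·4 - 0·9) + 0·(12·1 - 3·9) = (-3)·12 - 0·48 + 0·(-15) = -36.
So p(s) = det(sI - A) = s^3 - 4s^2 - 9s + 36.
Rational-root test: any integer root divides 36. Testing small divisors, s = -3 works: p(-3) = -27 + (-36) + 27 + 36 = 0, so (s + 3) is a factor.
Dividing, p(s) = (s + 3)(s^2 - 7s + 12).
Factor s^2 - 7s + 12: two numbers with sum 7 and product 12 are 4 and 3, so s^2 - 7s + 12 = (s - 4)(s - 3).
Hence p(s) = (s - 4) (s - 3) (s + 3), with roots -3, 3, 4.
At least one eigenvalue has non-negative real part, so the system is not asymptotically stable.

-3, 3, 4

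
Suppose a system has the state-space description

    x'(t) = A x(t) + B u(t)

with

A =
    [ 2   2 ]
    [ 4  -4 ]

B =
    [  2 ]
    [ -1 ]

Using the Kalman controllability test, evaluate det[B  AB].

26

AB = [[2], [12]]
Controllability matrix C = [B  AB] = [[2, 2], [-1, 12]]
det(C) = 2·12 - 2·(-1) = 24 - (-2) = 26
Since det(C) ≠ 0, rank(C) = 2 and the system is completely controllable.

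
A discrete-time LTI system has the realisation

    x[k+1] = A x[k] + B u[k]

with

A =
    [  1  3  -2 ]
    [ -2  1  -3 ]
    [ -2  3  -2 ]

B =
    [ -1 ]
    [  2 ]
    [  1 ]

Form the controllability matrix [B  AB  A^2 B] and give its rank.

AB = [[3], [1], [6]]
A^2B = [[-6], [-23], [-15]]
Controllability matrix C = [B  AB  A^2B] = [[-1, 3, -6], [2, 1, -23], [1, 6, -15]]
det(C) = (-1)·(1·(-15) - (-23)·6) - 3·(2·(-15) - (-23)·1) + (-6)·(2·6 - 1·1) = (-1)·123 - 3·(-7) + (-6)·11 = -168 ≠ 0, so rank(C) = 3.
rank(C) = 3 = n, so the pair (A, B) is completely controllable.

3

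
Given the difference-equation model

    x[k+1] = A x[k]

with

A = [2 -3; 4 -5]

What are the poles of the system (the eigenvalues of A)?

det(zI - A) = z^2 - (tr A)z + det A, with tr A = 2 + (-5) = -3 and det A = 2·(-5) - (-3)·4 = -10 - (-12) = 2.
So p(z) = det(zI - A) = z^2 + 3z + 2.
Factor z^2 + 3z + 2: two numbers with sum -3 and product 2 are -1 and -2, so z^2 + 3z + 2 = (z + 1)(z + 2).
Hence p(z) = (z + 1) (z + 2), with roots -2, -1.

-2, -1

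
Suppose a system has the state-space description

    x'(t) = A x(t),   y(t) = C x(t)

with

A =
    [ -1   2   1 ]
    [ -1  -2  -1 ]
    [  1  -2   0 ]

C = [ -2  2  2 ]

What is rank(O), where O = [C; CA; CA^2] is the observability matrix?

CA = [[2, -12, -4]]
CA^2 = [[6, 36, 14]]
Observability matrix O = [C; CA; CA^2] = [[-2, 2, 2], [2, -12, -4], [6, 36, 14]]
det(O) = (-2)·((-12)·14 - (-4)·36) - 2·(2·14 - (-4)·6) + 2·(2·36 - (-12)·6) = (-2)·(-24) - 2·52 + 2·144 = 232 ≠ 0, so rank(O) = 3.
rank(O) = 3 = n, so the pair (A, C) is completely observable.

3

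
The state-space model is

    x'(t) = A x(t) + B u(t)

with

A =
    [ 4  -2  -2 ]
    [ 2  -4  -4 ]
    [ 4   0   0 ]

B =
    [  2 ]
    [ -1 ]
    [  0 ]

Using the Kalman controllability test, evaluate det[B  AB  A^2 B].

1680

AB = [[10], [8], [8]]
A^2B = [[8], [-44], [40]]
Controllability matrix C = [B  AB  A^2B] = [[2, 10, 8], [-1, 8, -44], [0, 8, 40]]
Expanding along the first row, det(C) = 2·(8·40 - (-44)·8) - 10·((-1)·40 - (-44)·0) + 8·((-1)·8 - 8·0) = 2·672 - 10·(-40) + 8·(-8) = 1680
Since det(C) ≠ 0, rank(C) = 3 and the system is completely controllable.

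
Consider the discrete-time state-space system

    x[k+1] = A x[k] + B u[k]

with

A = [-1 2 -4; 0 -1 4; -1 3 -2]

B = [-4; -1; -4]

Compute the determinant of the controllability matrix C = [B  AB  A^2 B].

-2358

AB = [[18], [-15], [9]]
A^2B = [[-84], [51], [-81]]
Controllability matrix C = [B  AB  A^2B] = [[-4, 18, -84], [-1, -15, 51], [-4, 9, -81]]
Expanding along the first row, det(C) = (-4)·((-15)·(-81) - 51·9) - 18·((-1)·(-81) - 51·(-4)) + (-84)·((-1)·9 - (-15)·(-4)) = (-4)·756 - 18·285 + (-84)·(-69) = -2358
Since det(C) ≠ 0, rank(C) = 3 and the system is completely controllable.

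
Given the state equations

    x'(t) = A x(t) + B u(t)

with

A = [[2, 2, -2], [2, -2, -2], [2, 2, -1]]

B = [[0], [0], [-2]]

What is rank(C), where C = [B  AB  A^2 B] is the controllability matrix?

3

AB = [[4], [4], [2]]
A^2B = [[12], [-4], [14]]
Controllability matrix C = [B  AB  A^2B] = [[0, 4, 12], [0, 4, -4], [-2, 2, 14]]
det(C) = 0·(4·14 - (-4)·2) - 4·(0·14 - (-4)·(-2)) + 12·(0·2 - 4·(-2)) = 0·64 - 4·(-8) + 12·8 = 128 ≠ 0, so rank(C) = 3.
rank(C) = 3 = n, so the pair (A, B) is completely controllable.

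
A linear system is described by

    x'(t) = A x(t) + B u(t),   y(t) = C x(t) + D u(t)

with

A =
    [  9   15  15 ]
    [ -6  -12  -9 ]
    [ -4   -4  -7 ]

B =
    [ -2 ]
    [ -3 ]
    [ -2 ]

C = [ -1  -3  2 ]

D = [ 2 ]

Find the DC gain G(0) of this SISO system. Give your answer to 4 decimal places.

G(0) = C(-A)^{-1}B + D = -C A^{-1} B + D.
det A = -18, so A^{-1} = (1/-18)·adj(A) = [[-8/3, -5/2, -5/2], [1/3, 1/6, 1/2], [4/3, 4/3, 1]]
A^{-1} B = [107/6, -13/6, -26/3]^T
C A^{-1} B = -86/3
G(0) = D - C A^{-1} B = 2 - (-86/3) = 92/3 ≈ 30.6667

30.6667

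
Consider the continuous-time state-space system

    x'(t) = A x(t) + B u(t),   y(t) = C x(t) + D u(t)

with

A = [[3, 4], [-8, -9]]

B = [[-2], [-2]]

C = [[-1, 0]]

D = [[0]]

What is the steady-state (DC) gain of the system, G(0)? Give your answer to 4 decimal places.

G(0) = C(-A)^{-1}B + D = -C A^{-1} B + D.
det A = 5, so A^{-1} = (1/5)·adj(A) = [[-9/5, -4/5], [8/5, 3/5]]
A^{-1} B = [26/5, -22/5]^T
C A^{-1} B = -26/5
G(0) = D - C A^{-1} B = 0 - (-26/5) = 26/5 ≈ 5.2000

5.2000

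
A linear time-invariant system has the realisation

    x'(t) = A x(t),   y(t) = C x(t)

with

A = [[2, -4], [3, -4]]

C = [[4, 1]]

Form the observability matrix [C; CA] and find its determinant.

-91

CA = [[11, -20]]
Observability matrix O = [C; CA] = [[4, 1], [11, -20]]
det(O) = 4·(-20) - 1·11 = -80 - 11 = -91
Since det(O) ≠ 0, rank(O) = 2 and the system is completely observable.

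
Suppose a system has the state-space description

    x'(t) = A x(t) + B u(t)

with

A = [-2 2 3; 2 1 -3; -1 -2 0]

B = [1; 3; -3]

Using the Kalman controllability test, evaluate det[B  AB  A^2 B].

AB = [[-5], [14], [-7]]
A^2B = [[17], [25], [-23]]
Controllability matrix C = [B  AB  A^2B] = [[1, -5, 17], [3, 14, 25], [-3, -7, -23]]
Expanding along the first row, det(C) = 1·(14·(-23) - 25·(-7)) - (-5)·(3·(-23) - 25·(-3)) + 17·(3·(-7) - 14·(-3)) = 1·(-147) - (-5)·6 + 17·21 = 240
Since det(C) ≠ 0, rank(C) = 3 and the system is completely controllable.

240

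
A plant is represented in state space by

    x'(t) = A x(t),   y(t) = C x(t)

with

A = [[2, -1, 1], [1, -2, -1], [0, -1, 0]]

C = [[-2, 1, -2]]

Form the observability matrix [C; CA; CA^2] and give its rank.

3

CA = [[-3, 2, -3]]
CA^2 = [[-4, 2, -5]]
Observability matrix O = [C; CA; CA^2] = [[-2, 1, -2], [-3, 2, -3], [-4, 2, -5]]
det(O) = (-2)·(2·(-5) - (-3)·2) - 1·((-3)·(-5) - (-3)·(-4)) + (-2)·((-3)·2 - 2·(-4)) = (-2)·(-4) - 1·3 + (-2)·2 = 1 ≠ 0, so rank(O) = 3.
rank(O) = 3 = n, so the pair (A, C) is completely observable.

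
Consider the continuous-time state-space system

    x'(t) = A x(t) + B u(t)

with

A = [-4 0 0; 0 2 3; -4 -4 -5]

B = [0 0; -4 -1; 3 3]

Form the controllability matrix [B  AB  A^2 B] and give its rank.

2

AB = [[0, 0], [1, 7], [1, -11]]
A^2B = [[0, 0], [5, -19], [-9, 27]]
Controllability matrix C = [B  AB  A^2B] = [[0, 0, 0, 0, 0, 0], [-4, -1, 1, 7, 5, -19], [3, 3, 1, -11, -9, 27]]
Row 1 of C is identically zero, so rank(C) ≤ 2.
The 2×2 minor from rows 2, 3, columns 1, 2 is (-4)·3 - (-1)·3 = -12 - (-3) = -9 ≠ 0, so rank(C) = 2.
rank(C) = 2 < n = 3, so the pair (A, B) is not completely controllable.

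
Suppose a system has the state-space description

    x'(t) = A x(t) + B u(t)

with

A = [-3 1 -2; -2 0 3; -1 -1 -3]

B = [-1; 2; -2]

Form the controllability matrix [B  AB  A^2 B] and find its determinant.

AB = [[9], [-4], [5]]
A^2B = [[-41], [-3], [-20]]
Controllability matrix C = [B  AB  A^2B] = [[-1, 9, -41], [2, -4, -3], [-2, 5, -20]]
Expanding along the first row, det(C) = (-1)·((-4)·(-20) - (-3)·5) - 9·(2·(-20) - (-3)·(-2)) + (-41)·(2·5 - (-4)·(-2)) = (-1)·95 - 9·(-46) + (-41)·2 = 237
Since det(C) ≠ 0, rank(C) = 3 and the system is completely controllable.

237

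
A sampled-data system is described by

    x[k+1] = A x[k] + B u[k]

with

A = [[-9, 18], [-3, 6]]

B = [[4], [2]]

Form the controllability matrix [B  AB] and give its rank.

AB = [[0], [0]]
Controllability matrix C = [B  AB] = [[4, 0], [2, 0]]
Every column of C is a scalar multiple of column 1 = [4, 2] (multipliers 1, 0), so the columns span a one-dimensional space.
C ≠ 0, hence rank(C) = 1.
rank(C) = 1 < n = 2, so the pair (A, B) is not completely controllable.

1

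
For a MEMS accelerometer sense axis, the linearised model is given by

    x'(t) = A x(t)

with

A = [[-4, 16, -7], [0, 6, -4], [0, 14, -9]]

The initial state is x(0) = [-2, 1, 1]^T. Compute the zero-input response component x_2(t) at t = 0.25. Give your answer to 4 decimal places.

1.2956

det(sI - A) = s^3 - (tr A)s^2 + (M11 + M22 + M33)s - det A, where Mii is the 2×2 principal minor of A obtained by deleting row i and column i.
tr A = (-4) + 6 + (-9) = -7; M11 = 6·(-9) - (-4)·14 = -54 - (-56) = 2; M22 = (-4)·(-9) - (-7)·0 = 36 - 0 = 36; M33 = (-4)·6 - 16·0 = -24 - 0 = -24; sum of minors = 14.
det A = (-4)·(6·(-9) - (-4)·14) - 16·(0·(-9) - (-4)·0) + (-7)·(0·14 - 6·0) = (-4)·2 - 16·0 + (-7)·0 = -8.
So p(s) = det(sI - A) = s^3 + 7s^2 + 14s + 8.
Rational-root test: any integer root divides 8. Testing small divisors, s = -1 works: p(-1) = -1 + 7 + (-14) + 8 = 0, so (s + 1) is a factor.
Dividing, p(s) = (s + 1)(s^2 + 6s + 8).
Factor s^2 + 6s + 8: two numbers with sum -6 and product 8 are -2 and -4, so s^2 + 6s + 8 = (s + 2)(s + 4).
Hence p(s) = (s + 1) (s + 2) (s + 4), with roots -4, -2, -1.
The eigenvalues -4, -2, -1 are distinct and real, so A is diagonalisable and x(t) = e^{At} x(0) = V diag(e^{λ_i t}) V^{-1} x(0), where the columns of V are the eigenvectors.
λ = -4: A - (-4)I = [[0, 16, -7], [0, 10, -4], [0, 14, -5]]. v must be orthogonal to every row; (row 1) × (row 2) = [6, 0, 0], so take v_1 = [1, 0, 0]^T.
λ = -2: A - (-2)I = [[-2, 16, -7], [0, 8, -4], [0, 14, -7]]. v must be orthogonal to every row; (row 1) × (row 2) = [-8, -8, -16], so take v_2 = [1, 1, 2]^T.
λ = -1: A - (-1)I = [[-3, 16, -7], [0, 7, -4], [0, 14, -8]]. v must be orthogonal to every row; (row 1) × (row 2) = [-15, -12, -21], so take v_3 = [-5, -4, -7]^T.
V = [v_1 v_2 v_3] = [[1, 1, -5], [0, 1, -4], [0, 2, -7]] has det V = 1, so V^{-1} = adj(V)/det V = [[1, -3, 1], [0, -7, 4], [0, -2, 1]].
Modal coordinates z(0) = V^{-1} x(0): 1·(-2) + (-3)·1 + 1·1 = -4; 0·(-2) + (-7)·1 + 4·1 = -3; 0·(-2) + (-2)·1 + 1·1 = -1; so z(0) = [-4, -3, -1]^T.
x_2(t) = Σ_i (v_i)_2 · z_i(0) · e^{λ_i t} (row 2 of V times the modal terms).
x_2(0.25) = 0·(-4)·e^{-4·0.25} + 1·(-3)·e^{-2·0.25} + (-4)·(-1)·e^{-1·0.25} = 0·0.367879 + (-3)·0.606531 + 4·0.778801 = 1.2956.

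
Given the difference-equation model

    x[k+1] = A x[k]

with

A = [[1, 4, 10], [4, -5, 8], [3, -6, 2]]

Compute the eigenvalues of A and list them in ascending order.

det(zI - A) = z^3 - (tr A)z^2 + (M11 + M22 + M33)z - det A, where Mii is the 2×2 principal minor of A obtained by deleting row i and column i.
tr A = 1 + (-5) + 2 = -2; M11 = (-5)·2 - 8·(-6) = -10 - (-48) = 38; M22 = 1·2 - 10·3 = 2 - 30 = -28; M33 = 1·(-5) - 4·4 = -5 - 16 = -21; sum of minors = -11.
det A = 1·((-5)·2 - 8·(-6)) - 4·(4·2 - 8·3) + 10·(4·(-6) - (-5)·3) = 1·38 - 4·(-16) + 10·(-9) = 12.
So p(z) = det(zI - A) = z^3 + 2z^2 - 11z - 12.
Rational-root test: any integer root divides -12. Testing small divisors, z = -1 works: p(-1) = -1 + 2 + 11 + (-12) = 0, so (z + 1) is a factor.
Dividing, p(z) = (z + 1)(z^2 + z - 12).
Factor z^2 + z - 12: two numbers with sum -1 and product -12 are 3 and -4, so z^2 + z - 12 = (z - 3)(z + 4).
Hence p(z) = (z - 3) (z + 1) (z + 4), with roots -4, -1, 3.

-4, -1, 3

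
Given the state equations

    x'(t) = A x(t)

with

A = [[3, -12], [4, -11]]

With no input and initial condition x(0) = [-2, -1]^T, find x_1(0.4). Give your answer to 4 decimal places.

det(sI - A) = s^2 - (tr A)s + det A, with tr A = 3 + (-11) = -8 and det A = 3·(-11) - (-12)·4 = -33 - (-48) = 15.
So p(s) = det(sI - A) = s^2 + 8s + 15.
Factor s^2 + 8s + 15: two numbers with sum -8 and product 15 are -3 and -5, so s^2 + 8s + 15 = (s + 3)(s + 5).
Hence p(s) = (s + 3) (s + 5), with roots -5, -3.
The eigenvalues -5, -3 are distinct and real, so A is diagonalisable and x(t) = e^{At} x(0) = V diag(e^{λ_i t}) V^{-1} x(0), where the columns of V are the eigenvectors.
λ = -5: A - (-5)I = [[8, -12], [4, -6]]. Row 1 gives 8·v1 + (-12)·v2 = 0, so take v_1 = [-3, -2]^T.
λ = -3: A - (-3)I = [[6, -12], [4, -8]]. Row 1 gives 6·v1 + (-12)·v2 = 0, so take v_2 = [2, 1]^T.
V = [v_1 v_2] = [[-3, 2], [-2, 1]] has det V = 1, so V^{-1} = adj(V)/det V = [[1, -2], [2, -3]].
Modal coordinates z(0) = V^{-1} x(0): 1·(-2) + (-2)·(-1) = 0; 2·(-2) + (-3)·(-1) = -1; so z(0) = [0, -1]^T.
x_1(t) = Σ_i (v_i)_1 · z_i(0) · e^{λ_i t} (row 1 of V times the modal terms).
x_1(0.4) = (-3)·0·e^{-5·0.4} + 2·(-1)·e^{-3·0.4} = 0·0.135335 + (-2)·0.301194 = -0.6024.

-0.6024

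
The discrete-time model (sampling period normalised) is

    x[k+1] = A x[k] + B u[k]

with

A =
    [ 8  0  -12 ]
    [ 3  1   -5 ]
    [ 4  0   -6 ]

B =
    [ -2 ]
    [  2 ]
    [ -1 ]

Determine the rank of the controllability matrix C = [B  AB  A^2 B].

2

AB = [[-4], [1], [-2]]
A^2B = [[-8], [-1], [-4]]
Controllability matrix C = [B  AB  A^2B] = [[-2, -4, -8], [2, 1, -1], [-1, -2, -4]]
The rows r1, r2, r3 of C are linearly dependent: -r1 + 2·r3 = 0 (check each entry), so rank(C) ≤ 2.
The 2×2 minor from rows 1, 2, columns 1, 2 is (-2)·1 - (-4)·2 = -2 - (-8) = 6 ≠ 0, so rank(C) = 2.
rank(C) = 2 < n = 3, so the pair (A, B) is not completely controllable.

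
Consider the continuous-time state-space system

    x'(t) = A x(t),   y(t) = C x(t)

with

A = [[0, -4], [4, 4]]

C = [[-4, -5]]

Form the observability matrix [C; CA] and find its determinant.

-84

CA = [[-20, -4]]
Observability matrix O = [C; CA] = [[-4, -5], [-20, -4]]
det(O) = (-4)·(-4) - (-5)·(-20) = 16 - 100 = -84
Since det(O) ≠ 0, rank(O) = 2 and the system is completely observable.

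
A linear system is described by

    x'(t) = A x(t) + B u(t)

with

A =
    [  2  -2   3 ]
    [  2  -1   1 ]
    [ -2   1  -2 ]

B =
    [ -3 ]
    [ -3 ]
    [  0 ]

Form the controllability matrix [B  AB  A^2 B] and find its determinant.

AB = [[0], [-3], [3]]
A^2B = [[15], [6], [-9]]
Controllability matrix C = [B  AB  A^2B] = [[-3, 0, 15], [-3, -3, 6], [0, 3, -9]]
Expanding along the first row, det(C) = (-3)·((-3)·(-9) - 6·3) - 0·((-3)·(-9) - 6·0) + 15·((-3)·3 - (-3)·0) = (-3)·9 - 0·27 + 15·(-9) = -162
Since det(C) ≠ 0, rank(C) = 3 and the system is completely controllable.

-162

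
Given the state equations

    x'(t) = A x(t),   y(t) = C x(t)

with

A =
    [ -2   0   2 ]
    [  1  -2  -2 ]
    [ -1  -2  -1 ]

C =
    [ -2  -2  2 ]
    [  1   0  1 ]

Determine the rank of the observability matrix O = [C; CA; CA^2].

3

CA = [[0, 0, -2], [-3, -2, 1]]
CA^2 = [[2, 4, 2], [3, 2, -3]]
Observability matrix O = [C; CA; CA^2] = [[-2, -2, 2], [1, 0, 1], [0, 0, -2], [-3, -2, 1], [2, 4, 2], [3, 2, -3]]
Take the 3×3 submatrix of O formed by rows 1, 2, 3: [[-2, -2, 2], [1, 0, 1], [0, 0, -2]]. Its determinant is (-2)·(0·(-2) - 1·0) - (-2)·(1·(-2) - 1·0) + 2·(1·0 - 0·0) = (-2)·0 - (-2)·(-2) + 2·0 = -4 ≠ 0.
So rank(O) ≥ 3; since O has 3 columns, rank(O) = 3.
rank(O) = 3 = n, so the pair (A, C) is completely observable.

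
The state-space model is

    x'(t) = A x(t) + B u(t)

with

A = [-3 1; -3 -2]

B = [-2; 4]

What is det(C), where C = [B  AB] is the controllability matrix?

AB = [[10], [-2]]
Controllability matrix C = [B  AB] = [[-2, 10], [4, -2]]
det(C) = (-2)·(-2) - 10·4 = 4 - 40 = -36
Since det(C) ≠ 0, rank(C) = 2 and the system is completely controllable.

-36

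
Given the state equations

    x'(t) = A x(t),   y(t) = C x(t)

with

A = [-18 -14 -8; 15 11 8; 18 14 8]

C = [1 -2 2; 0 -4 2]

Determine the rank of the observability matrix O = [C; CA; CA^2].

CA = [[-12, -8, -8], [-24, -16, -16]]
CA^2 = [[-48, -32, -32], [-96, -64, -64]]
Observability matrix O = [C; CA; CA^2] = [[1, -2, 2], [0, -4, 2], [-12, -8, -8], [-24, -16, -16], [-48, -32, -32], [-96, -64, -64]]
The columns c1, c2, c3 of O are linearly dependent: -2·c1 + c2 + 2·c3 = 0 (check each entry), so rank(O) ≤ 2.
The 2×2 minor from rows 1, 2, columns 1, 2 is 1·(-4) - (-2)·0 = -4 - 0 = -4 ≠ 0, so rank(O) = 2.
rank(O) = 2 < n = 3, so the pair (A, C) is not completely observable.

2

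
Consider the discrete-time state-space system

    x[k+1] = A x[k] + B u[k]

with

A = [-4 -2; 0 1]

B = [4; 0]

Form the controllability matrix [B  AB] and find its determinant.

AB = [[-16], [0]]
Controllability matrix C = [B  AB] = [[4, -16], [0, 0]]
det(C) = 4·0 - (-16)·0 = 0 - 0 = 0
Since det(C) = 0, rank(C) < 2 and the system is not completely controllable.

0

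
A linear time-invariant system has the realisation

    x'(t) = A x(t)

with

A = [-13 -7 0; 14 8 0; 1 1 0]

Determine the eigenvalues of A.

det(sI - A) = s^3 - (tr A)s^2 + (M11 + M22 + M33)s - det A, where Mii is the 2×2 principal minor of A obtained by deleting row i and column i.
tr A = (-13) + 8 + 0 = -5; M11 = 8·0 - 0·1 = 0 - 0 = 0; M22 = (-13)·0 - 0·1 = 0 - 0 = 0; M33 = (-13)·8 - (-7)·14 = -104 - (-98) = -6; sum of minors = -6.
det A = (-13)·(8·0 - 0·1) - (-7)·(14·0 - 0·1) + 0·(14·1 - 8·1) = (-13)·0 - (-7)·0 + 0·6 = 0.
So p(s) = det(sI - A) = s^3 + 5s^2 - 6s.
The constant term is 0, so p(s) = s(s^2 + 5s - 6).
Factor s^2 + 5s - 6: two numbers with sum -5 and product -6 are 1 and -6, so s^2 + 5s - 6 = (s - 1)(s + 6).
Hence p(s) = s (s - 1) (s + 6), with roots -6, 0, 1.
At least one eigenvalue has non-negative real part, so the system is not asymptotically stable.

-6, 0, 1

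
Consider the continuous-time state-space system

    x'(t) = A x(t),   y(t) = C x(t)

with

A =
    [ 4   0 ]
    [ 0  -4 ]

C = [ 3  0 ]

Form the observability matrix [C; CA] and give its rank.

CA = [[12, 0]]
Observability matrix O = [C; CA] = [[3, 0], [12, 0]]
Every row of O is a scalar multiple of row 1 = [3, 0] (multipliers 1, 4), so the rows span a one-dimensional space.
O ≠ 0, hence rank(O) = 1.
rank(O) = 1 < n = 2, so the pair (A, C) is not completely observable.

1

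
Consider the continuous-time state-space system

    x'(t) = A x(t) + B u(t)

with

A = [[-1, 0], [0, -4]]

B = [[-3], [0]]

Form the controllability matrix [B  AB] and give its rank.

1

AB = [[3], [0]]
Controllability matrix C = [B  AB] = [[-3, 3], [0, 0]]
Every column of C is a scalar multiple of column 1 = [-3, 0] (multipliers 1, -1), so the columns span a one-dimensional space.
C ≠ 0, hence rank(C) = 1.
rank(C) = 1 < n = 2, so the pair (A, B) is not completely controllable.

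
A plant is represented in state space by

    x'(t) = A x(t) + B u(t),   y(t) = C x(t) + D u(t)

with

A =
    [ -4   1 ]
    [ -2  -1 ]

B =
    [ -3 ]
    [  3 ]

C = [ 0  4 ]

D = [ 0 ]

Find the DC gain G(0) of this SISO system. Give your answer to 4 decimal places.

12.0000

G(0) = C(-A)^{-1}B + D = -C A^{-1} B + D.
det A = 6, so A^{-1} = (1/6)·adj(A) = [[-1/6, -1/6], [1/3, -2/3]]
A^{-1} B = [0, -3]^T
C A^{-1} B = -12
G(0) = D - C A^{-1} B = 0 - (-12) = 12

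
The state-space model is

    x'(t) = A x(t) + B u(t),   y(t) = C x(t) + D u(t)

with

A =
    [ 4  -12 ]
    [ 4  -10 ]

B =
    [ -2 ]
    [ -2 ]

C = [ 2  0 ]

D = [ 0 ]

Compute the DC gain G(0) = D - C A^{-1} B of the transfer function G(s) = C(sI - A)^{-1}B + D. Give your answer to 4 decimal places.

1.0000

G(0) = C(-A)^{-1}B + D = -C A^{-1} B + D.
det A = 8, so A^{-1} = (1/8)·adj(A) = [[-5/4, 3/2], [-1/2, 1/2]]
A^{-1} B = [-1/2, 0]^T
C A^{-1} B = -1
G(0) = D - C A^{-1} B = 0 - (-1) = 1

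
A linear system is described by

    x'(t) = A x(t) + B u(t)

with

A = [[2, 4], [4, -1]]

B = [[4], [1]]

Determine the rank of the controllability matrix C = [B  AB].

AB = [[12], [15]]
Controllability matrix C = [B  AB] = [[4, 12], [1, 15]]
det(C) = 4·15 - 12·1 = 60 - 12 = 48 ≠ 0, so rank(C) = 2.
rank(C) = 2 = n, so the pair (A, B) is completely controllable.

2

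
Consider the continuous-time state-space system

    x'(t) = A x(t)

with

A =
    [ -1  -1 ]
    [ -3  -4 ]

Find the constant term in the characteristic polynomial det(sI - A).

For a 2×2 matrix, det(sI - A) = s^2 - (tr A)s + det A.
tr A = -5, det A = 1.
So p(s) = s^2 + 5s + 1.
The constant term is 1.

1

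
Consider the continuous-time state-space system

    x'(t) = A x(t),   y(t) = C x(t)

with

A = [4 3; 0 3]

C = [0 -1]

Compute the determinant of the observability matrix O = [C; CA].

CA = [[0, -3]]
Observability matrix O = [C; CA] = [[0, -1], [0, -3]]
det(O) = 0·(-3) - (-1)·0 = 0 - 0 = 0
Since det(O) = 0, rank(O) < 2 and the system is not completely observable.

0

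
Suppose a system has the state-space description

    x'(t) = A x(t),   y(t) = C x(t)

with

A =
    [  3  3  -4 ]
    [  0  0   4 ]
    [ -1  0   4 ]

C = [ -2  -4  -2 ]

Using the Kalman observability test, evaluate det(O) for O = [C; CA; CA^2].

CA = [[-4, -6, -16]]
CA^2 = [[4, -12, -72]]
Observability matrix O = [C; CA; CA^2] = [[-2, -4, -2], [-4, -6, -16], [4, -12, -72]]
Expanding along the first row, det(O) = (-2)·((-6)·(-72) - (-16)·(-12)) - (-4)·((-4)·(-72) - (-16)·4) + (-2)·((-4)·(-12) - (-6)·4) = (-2)·240 - (-4)·352 + (-2)·72 = 784
Since det(O) ≠ 0, rank(O) = 3 and the system is completely observable.

784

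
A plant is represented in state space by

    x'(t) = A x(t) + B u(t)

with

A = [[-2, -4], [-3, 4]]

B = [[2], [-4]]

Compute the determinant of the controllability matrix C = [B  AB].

AB = [[12], [-22]]
Controllability matrix C = [B  AB] = [[2, 12], [-4, -22]]
det(C) = 2·(-22) - 12·(-4) = -44 - (-48) = 4
Since det(C) ≠ 0, rank(C) = 2 and the system is completely controllable.

4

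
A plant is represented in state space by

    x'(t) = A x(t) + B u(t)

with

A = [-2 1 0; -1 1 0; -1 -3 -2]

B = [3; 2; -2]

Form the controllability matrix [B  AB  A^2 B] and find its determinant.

AB = [[-4], [-1], [-5]]
A^2B = [[7], [3], [17]]
Controllability matrix C = [B  AB  A^2B] = [[3, -4, 7], [2, -1, 3], [-2, -5, 17]]
Expanding along the first row, det(C) = 3·((-1)·17 - 3·(-5)) - (-4)·(2·17 - 3·(-2)) + 7·(2·(-5) - (-1)·(-2)) = 3·(-2) - (-4)·40 + 7·(-12) = 70
Since det(C) ≠ 0, rank(C) = 3 and the system is completely controllable.

70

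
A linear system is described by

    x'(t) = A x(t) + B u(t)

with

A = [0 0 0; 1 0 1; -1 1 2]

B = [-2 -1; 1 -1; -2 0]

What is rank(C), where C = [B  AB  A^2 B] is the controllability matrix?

AB = [[0, 0], [-4, -1], [-1, 0]]
A^2B = [[0, 0], [-1, 0], [-6, -1]]
Controllability matrix C = [B  AB  A^2B] = [[-2, -1, 0, 0, 0, 0], [1, -1, -4, -1, -1, 0], [-2, 0, -1, 0, -6, -1]]
Take the 3×3 submatrix of C formed by columns 1, 2, 3: [[-2, -1, 0], [1, -1, -4], [-2, 0, -1]]. Its determinant is (-2)·((-1)·(-1) - (-4)·0) - (-1)·(1·(-1) - (-4)·(-2)) + 0·(1·0 - (-1)·(-2)) = (-2)·1 - (-1)·(-9) + 0·(-2) = -11 ≠ 0.
So rank(C) ≥ 3; since C has 3 rows, rank(C) = 3.
rank(C) = 3 = n, so the pair (A, B) is completely controllable.

3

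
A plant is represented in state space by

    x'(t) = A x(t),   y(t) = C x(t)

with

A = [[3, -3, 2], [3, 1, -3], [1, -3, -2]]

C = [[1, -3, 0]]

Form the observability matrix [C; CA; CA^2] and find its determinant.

CA = [[-6, -6, 11]]
CA^2 = [[-25, -21, -16]]
Observability matrix O = [C; CA; CA^2] = [[1, -3, 0], [-6, -6, 11], [-25, -21, -16]]
Expanding along the first row, det(O) = 1·((-6)·(-16) - 11·(-21)) - (-3)·((-6)·(-16) - 11·(-25)) + 0·((-6)·(-21) - (-6)·(-25)) = 1·327 - (-3)·371 + 0·(-24) = 1440
Since det(O) ≠ 0, rank(O) = 3 and the system is completely observable.

1440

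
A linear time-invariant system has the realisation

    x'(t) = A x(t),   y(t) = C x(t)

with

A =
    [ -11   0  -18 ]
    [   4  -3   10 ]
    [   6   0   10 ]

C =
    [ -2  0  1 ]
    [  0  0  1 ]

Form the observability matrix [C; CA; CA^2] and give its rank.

2

CA = [[28, 0, 46], [6, 0, 10]]
CA^2 = [[-32, 0, -44], [-6, 0, -8]]
Observability matrix O = [C; CA; CA^2] = [[-2, 0, 1], [0, 0, 1], [28, 0, 46], [6, 0, 10], [-32, 0, -44], [-6, 0, -8]]
Column 2 of O is identically zero, so rank(O) ≤ 2.
The 2×2 minor from rows 1, 2, columns 1, 3 is (-2)·1 - 1·0 = -2 - 0 = -2 ≠ 0, so rank(O) = 2.
rank(O) = 2 < n = 3, so the pair (A, C) is not completely observable.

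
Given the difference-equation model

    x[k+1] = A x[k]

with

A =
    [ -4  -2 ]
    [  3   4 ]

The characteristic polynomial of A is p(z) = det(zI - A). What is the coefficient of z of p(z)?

For a 2×2 matrix, det(zI - A) = z^2 - (tr A)z + det A.
tr A = 0, det A = -10.
So p(z) = z^2 - 10.
The coefficient of z is 0.

0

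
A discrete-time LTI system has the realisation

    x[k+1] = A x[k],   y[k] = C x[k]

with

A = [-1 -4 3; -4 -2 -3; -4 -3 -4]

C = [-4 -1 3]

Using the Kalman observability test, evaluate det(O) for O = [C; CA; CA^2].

-7968

CA = [[-4, 9, -21]]
CA^2 = [[52, 61, 45]]
Observability matrix O = [C; CA; CA^2] = [[-4, -1, 3], [-4, 9, -21], [52, 61, 45]]
Expanding along the first row, det(O) = (-4)·(9·45 - (-21)·61) - (-1)·((-4)·45 - (-21)·52) + 3·((-4)·61 - 9·52) = (-4)·1686 - (-1)·912 + 3·(-712) = -7968
Since det(O) ≠ 0, rank(O) = 3 and the system is completely observable.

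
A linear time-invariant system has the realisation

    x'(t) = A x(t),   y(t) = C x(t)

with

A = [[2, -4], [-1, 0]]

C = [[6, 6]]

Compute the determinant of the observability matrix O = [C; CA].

-180

CA = [[6, -24]]
Observability matrix O = [C; CA] = [[6, 6], [6, -24]]
det(O) = 6·(-24) - 6·6 = -144 - 36 = -180
Since det(O) ≠ 0, rank(O) = 2 and the system is completely observable.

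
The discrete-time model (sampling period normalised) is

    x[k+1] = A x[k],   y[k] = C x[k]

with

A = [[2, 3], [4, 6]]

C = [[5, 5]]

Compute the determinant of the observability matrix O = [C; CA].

75

CA = [[30, 45]]
Observability matrix O = [C; CA] = [[5, 5], [30, 45]]
det(O) = 5·45 - 5·30 = 225 - 150 = 75
Since det(O) ≠ 0, rank(O) = 2 and the system is completely observable.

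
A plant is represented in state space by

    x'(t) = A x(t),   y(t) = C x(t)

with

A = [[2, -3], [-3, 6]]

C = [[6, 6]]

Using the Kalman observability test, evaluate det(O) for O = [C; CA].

CA = [[-6, 18]]
Observability matrix O = [C; CA] = [[6, 6], [-6, 18]]
det(O) = 6·18 - 6·(-6) = 108 - (-36) = 144
Since det(O) ≠ 0, rank(O) = 2 and the system is completely observable.

144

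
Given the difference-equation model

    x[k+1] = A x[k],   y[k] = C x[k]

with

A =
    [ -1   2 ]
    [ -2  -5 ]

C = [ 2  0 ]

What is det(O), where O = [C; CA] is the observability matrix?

CA = [[-2, 4]]
Observability matrix O = [C; CA] = [[2, 0], [-2, 4]]
det(O) = 2·4 - 0·(-2) = 8 - 0 = 8
Since det(O) ≠ 0, rank(O) = 2 and the system is completely observable.

8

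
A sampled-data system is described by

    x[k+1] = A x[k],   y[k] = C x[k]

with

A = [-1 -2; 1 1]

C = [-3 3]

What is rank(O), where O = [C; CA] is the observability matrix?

2

CA = [[6, 9]]
Observability matrix O = [C; CA] = [[-3, 3], [6, 9]]
det(O) = (-3)·9 - 3·6 = -27 - 18 = -45 ≠ 0, so rank(O) = 2.
rank(O) = 2 = n, so the pair (A, C) is completely observable.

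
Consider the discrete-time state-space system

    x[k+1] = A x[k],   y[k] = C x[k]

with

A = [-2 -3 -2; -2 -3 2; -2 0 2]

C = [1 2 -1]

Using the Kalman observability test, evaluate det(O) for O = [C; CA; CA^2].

-68

CA = [[-4, -9, 0]]
CA^2 = [[26, 39, -10]]
Observability matrix O = [C; CA; CA^2] = [[1, 2, -1], [-4, -9, 0], [26, 39, -10]]
Expanding along the first row, det(O) = 1·((-9)·(-10) - 0·39) - 2·((-4)·(-10) - 0·26) + (-1)·((-4)·39 - (-9)·26) = 1·90 - 2·40 + (-1)·78 = -68
Since det(O) ≠ 0, rank(O) = 3 and the system is completely observable.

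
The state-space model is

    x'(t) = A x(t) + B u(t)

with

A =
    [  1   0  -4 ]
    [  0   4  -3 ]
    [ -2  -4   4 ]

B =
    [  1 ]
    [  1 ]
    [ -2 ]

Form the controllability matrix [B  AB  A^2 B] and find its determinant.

AB = [[9], [10], [-14]]
A^2B = [[65], [82], [-114]]
Controllability matrix C = [B  AB  A^2B] = [[1, 9, 65], [1, 10, 82], [-2, -14, -114]]
Expanding along the first row, det(C) = 1·(10·(-114) - 82·(-14)) - 9·(1·(-114) - 82·(-2)) + 65·(1·(-14) - 10·(-2)) = 1·8 - 9·50 + 65·6 = -52
Since det(C) ≠ 0, rank(C) = 3 and the system is completely controllable.

-52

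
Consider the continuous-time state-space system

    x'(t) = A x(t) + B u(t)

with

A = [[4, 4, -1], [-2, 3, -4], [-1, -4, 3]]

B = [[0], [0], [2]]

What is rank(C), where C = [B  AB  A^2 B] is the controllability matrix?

AB = [[-2], [-8], [6]]
A^2B = [[-46], [-44], [52]]
Controllability matrix C = [B  AB  A^2B] = [[0, -2, -46], [0, -8, -44], [2, 6, 52]]
det(C) = 0·((-8)·52 - (-44)·6) - (-2)·(0·52 - (-44)·2) + (-46)·(0·6 - (-8)·2) = 0·(-152) - (-2)·88 + (-46)·16 = -560 ≠ 0, so rank(C) = 3.
rank(C) = 3 = n, so the pair (A, B) is completely controllable.

3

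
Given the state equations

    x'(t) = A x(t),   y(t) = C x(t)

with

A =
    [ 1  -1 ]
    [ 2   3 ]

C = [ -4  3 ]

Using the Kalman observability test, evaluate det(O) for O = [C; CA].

CA = [[2, 13]]
Observability matrix O = [C; CA] = [[-4, 3], [2, 13]]
det(O) = (-4)·13 - 3·2 = -52 - 6 = -58
Since det(O) ≠ 0, rank(O) = 2 and the system is completely observable.

-58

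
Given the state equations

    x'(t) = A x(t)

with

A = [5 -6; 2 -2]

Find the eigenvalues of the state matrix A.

1, 2

det(sI - A) = s^2 - (tr A)s + det A, with tr A = 5 + (-2) = 3 and det A = 5·(-2) - (-6)·2 = -10 - (-12) = 2.
So p(s) = det(sI - A) = s^2 - 3s + 2.
Factor s^2 - 3s + 2: two numbers with sum 3 and product 2 are 2 and 1, so s^2 - 3s + 2 = (s - 2)(s - 1).
Hence p(s) = (s - 2) (s - 1), with roots 1, 2.
At least one eigenvalue has non-negative real part, so the system is not asymptotically stable.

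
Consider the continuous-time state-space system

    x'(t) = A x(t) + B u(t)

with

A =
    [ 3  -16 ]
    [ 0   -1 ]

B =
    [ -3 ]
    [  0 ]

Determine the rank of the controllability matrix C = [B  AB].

1

AB = [[-9], [0]]
Controllability matrix C = [B  AB] = [[-3, -9], [0, 0]]
Every column of C is a scalar multiple of column 1 = [-3, 0] (multipliers 1, 3), so the columns span a one-dimensional space.
C ≠ 0, hence rank(C) = 1.
rank(C) = 1 < n = 2, so the pair (A, B) is not completely controllable.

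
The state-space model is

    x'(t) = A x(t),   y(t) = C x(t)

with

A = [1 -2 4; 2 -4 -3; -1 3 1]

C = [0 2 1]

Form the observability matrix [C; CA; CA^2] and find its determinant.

-125

CA = [[3, -5, -5]]
CA^2 = [[-2, -1, 22]]
Observability matrix O = [C; CA; CA^2] = [[0, 2, 1], [3, -5, -5], [-2, -1, 22]]
Expanding along the first row, det(O) = 0·((-5)·22 - (-5)·(-1)) - 2·(3·22 - (-5)·(-2)) + 1·(3·(-1) - (-5)·(-2)) = 0·(-115) - 2·56 + 1·(-13) = -125
Since det(O) ≠ 0, rank(O) = 3 and the system is completely observable.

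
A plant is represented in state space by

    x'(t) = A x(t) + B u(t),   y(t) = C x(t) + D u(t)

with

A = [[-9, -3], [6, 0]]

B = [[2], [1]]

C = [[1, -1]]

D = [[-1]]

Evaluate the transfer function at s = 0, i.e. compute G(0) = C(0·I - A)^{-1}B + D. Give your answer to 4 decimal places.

-2.3333

G(0) = C(-A)^{-1}B + D = -C A^{-1} B + D.
det A = 18, so A^{-1} = (1/18)·adj(A) = [[0, 1/6], [-1/3, -1/2]]
A^{-1} B = [1/6, -7/6]^T
C A^{-1} B = 4/3
G(0) = D - C A^{-1} B = -1 - (4/3) = -7/3 ≈ -2.3333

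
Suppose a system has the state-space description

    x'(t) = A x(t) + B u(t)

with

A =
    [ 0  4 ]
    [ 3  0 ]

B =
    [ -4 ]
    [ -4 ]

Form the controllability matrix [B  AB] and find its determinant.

-16

AB = [[-16], [-12]]
Controllability matrix C = [B  AB] = [[-4, -16], [-4, -12]]
det(C) = (-4)·(-12) - (-16)·(-4) = 48 - 64 = -16
Since det(C) ≠ 0, rank(C) = 2 and the system is completely controllable.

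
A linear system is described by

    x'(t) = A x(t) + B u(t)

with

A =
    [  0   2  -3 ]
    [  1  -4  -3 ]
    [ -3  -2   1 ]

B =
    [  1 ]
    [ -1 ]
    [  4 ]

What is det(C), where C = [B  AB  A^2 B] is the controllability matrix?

-2109

AB = [[-14], [-7], [3]]
A^2B = [[-23], [5], [59]]
Controllability matrix C = [B  AB  A^2B] = [[1, -14, -23], [-1, -7, 5], [4, 3, 59]]
Expanding along the first row, det(C) = 1·((-7)·59 - 5·3) - (-14)·((-1)·59 - 5·4) + (-23)·((-1)·3 - (-7)·4) = 1·(-428) - (-14)·(-79) + (-23)·25 = -2109
Since det(C) ≠ 0, rank(C) = 3 and the system is completely controllable.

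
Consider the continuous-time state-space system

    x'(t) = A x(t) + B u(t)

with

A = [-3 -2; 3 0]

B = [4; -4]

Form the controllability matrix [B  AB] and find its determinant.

AB = [[-4], [12]]
Controllability matrix C = [B  AB] = [[4, -4], [-4, 12]]
det(C) = 4·12 - (-4)·(-4) = 48 - 16 = 32
Since det(C) ≠ 0, rank(C) = 2 and the system is completely controllable.

32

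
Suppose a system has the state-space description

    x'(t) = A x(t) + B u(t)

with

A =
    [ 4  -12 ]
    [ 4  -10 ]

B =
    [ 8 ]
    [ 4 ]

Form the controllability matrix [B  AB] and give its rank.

AB = [[-16], [-8]]
Controllability matrix C = [B  AB] = [[8, -16], [4, -8]]
Every column of C is a scalar multiple of column 1 = [8, 4] (multipliers 1, -2), so the columns span a one-dimensional space.
C ≠ 0, hence rank(C) = 1.
rank(C) = 1 < n = 2, so the pair (A, B) is not completely controllable.

1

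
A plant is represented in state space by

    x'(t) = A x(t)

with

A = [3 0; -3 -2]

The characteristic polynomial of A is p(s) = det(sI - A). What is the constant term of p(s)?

For a 2×2 matrix, det(sI - A) = s^2 - (tr A)s + det A.
tr A = 1, det A = -6.
So p(s) = s^2 - s - 6.
The constant term is -6.

-6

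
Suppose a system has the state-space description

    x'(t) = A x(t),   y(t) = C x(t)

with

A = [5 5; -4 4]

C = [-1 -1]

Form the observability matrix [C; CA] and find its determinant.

CA = [[-1, -9]]
Observability matrix O = [C; CA] = [[-1, -1], [-1, -9]]
det(O) = (-1)·(-9) - (-1)·(-1) = 9 - 1 = 8
Since det(O) ≠ 0, rank(O) = 2 and the system is completely observable.

8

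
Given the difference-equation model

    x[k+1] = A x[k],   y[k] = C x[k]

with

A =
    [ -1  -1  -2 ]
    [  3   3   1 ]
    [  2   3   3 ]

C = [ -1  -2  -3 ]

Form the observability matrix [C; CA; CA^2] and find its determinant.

-64

CA = [[-11, -14, -9]]
CA^2 = [[-49, -58, -19]]
Observability matrix O = [C; CA; CA^2] = [[-1, -2, -3], [-11, -14, -9], [-49, -58, -19]]
Expanding along the first row, det(O) = (-1)·((-14)·(-19) - (-9)·(-58)) - (-2)·((-11)·(-19) - (-9)·(-49)) + (-3)·((-11)·(-58) - (-14)·(-49)) = (-1)·(-256) - (-2)·(-232) + (-3)·(-48) = -64
Since det(O) ≠ 0, rank(O) = 3 and the system is completely observable.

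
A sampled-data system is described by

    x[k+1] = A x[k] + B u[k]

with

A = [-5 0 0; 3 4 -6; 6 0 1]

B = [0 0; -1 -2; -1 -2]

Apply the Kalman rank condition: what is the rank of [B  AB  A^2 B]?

2

AB = [[0, 0], [2, 4], [-1, -2]]
A^2B = [[0, 0], [14, 28], [-1, -2]]
Controllability matrix C = [B  AB  A^2B] = [[0, 0, 0, 0, 0, 0], [-1, -2, 2, 4, 14, 28], [-1, -2, -1, -2, -1, -2]]
Row 1 of C is identically zero, so rank(C) ≤ 2.
The 2×2 minor from rows 2, 3, columns 1, 3 is (-1)·(-1) - 2·(-1) = 1 - (-2) = 3 ≠ 0, so rank(C) = 2.
rank(C) = 2 < n = 3, so the pair (A, B) is not completely controllable.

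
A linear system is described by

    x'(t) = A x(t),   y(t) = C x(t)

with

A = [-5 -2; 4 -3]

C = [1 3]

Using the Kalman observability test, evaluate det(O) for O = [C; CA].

CA = [[7, -11]]
Observability matrix O = [C; CA] = [[1, 3], [7, -11]]
det(O) = 1·(-11) - 3·7 = -11 - 21 = -32
Since det(O) ≠ 0, rank(O) = 2 and the system is completely observable.

-32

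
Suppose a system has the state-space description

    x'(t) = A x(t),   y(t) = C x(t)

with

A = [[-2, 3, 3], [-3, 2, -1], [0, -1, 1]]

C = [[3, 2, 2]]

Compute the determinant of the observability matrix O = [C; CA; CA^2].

CA = [[-12, 11, 9]]
CA^2 = [[-9, -23, -38]]
Observability matrix O = [C; CA; CA^2] = [[3, 2, 2], [-12, 11, 9], [-9, -23, -38]]
Expanding along the first row, det(O) = 3·(11·(-38) - 9·(-23)) - 2·((-12)·(-38) - 9·(-9)) + 2·((-12)·(-23) - 11·(-9)) = 3·(-211) - 2·537 + 2·375 = -957
Since det(O) ≠ 0, rank(O) = 3 and the system is completely observable.

-957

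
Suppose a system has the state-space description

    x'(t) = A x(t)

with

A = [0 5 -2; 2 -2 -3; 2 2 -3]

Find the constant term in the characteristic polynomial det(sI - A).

Expand det(sI - A) for the 3×3 matrix.
p(s) = s^3 + 5s^2 + 6s + 16.
(Check: constant term = det(-A) = (-1)^3 det A = 16; coefficient of s^2 = -tr A = 5.)
The constant term is 16.

16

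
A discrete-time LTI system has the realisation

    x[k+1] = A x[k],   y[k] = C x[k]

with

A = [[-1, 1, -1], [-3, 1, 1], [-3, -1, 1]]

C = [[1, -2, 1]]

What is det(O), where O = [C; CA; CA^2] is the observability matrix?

CA = [[2, -2, -2]]
CA^2 = [[10, 2, -6]]
Observability matrix O = [C; CA; CA^2] = [[1, -2, 1], [2, -2, -2], [10, 2, -6]]
Expanding along the first row, det(O) = 1·((-2)·(-6) - (-2)·2) - (-2)·(2·(-6) - (-2)·10) + 1·(2·2 - (-2)·10) = 1·16 - (-2)·8 + 1·24 = 56
Since det(O) ≠ 0, rank(O) = 3 and the system is completely observable.

56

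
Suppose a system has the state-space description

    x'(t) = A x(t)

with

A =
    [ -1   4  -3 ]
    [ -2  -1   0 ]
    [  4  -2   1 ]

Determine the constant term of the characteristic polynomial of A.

Expand det(sI - A) for the 3×3 matrix.
p(s) = s^3 + s^2 + 19s + 15.
(Check: constant term = det(-A) = (-1)^3 det A = 15; coefficient of s^2 = -tr A = 1.)
The constant term is 15.

15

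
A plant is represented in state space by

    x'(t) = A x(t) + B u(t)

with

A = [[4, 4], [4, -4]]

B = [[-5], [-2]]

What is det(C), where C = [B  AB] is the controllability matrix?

4

AB = [[-28], [-12]]
Controllability matrix C = [B  AB] = [[-5, -28], [-2, -12]]
det(C) = (-5)·(-12) - (-28)·(-2) = 60 - 56 = 4
Since det(C) ≠ 0, rank(C) = 2 and the system is completely controllable.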